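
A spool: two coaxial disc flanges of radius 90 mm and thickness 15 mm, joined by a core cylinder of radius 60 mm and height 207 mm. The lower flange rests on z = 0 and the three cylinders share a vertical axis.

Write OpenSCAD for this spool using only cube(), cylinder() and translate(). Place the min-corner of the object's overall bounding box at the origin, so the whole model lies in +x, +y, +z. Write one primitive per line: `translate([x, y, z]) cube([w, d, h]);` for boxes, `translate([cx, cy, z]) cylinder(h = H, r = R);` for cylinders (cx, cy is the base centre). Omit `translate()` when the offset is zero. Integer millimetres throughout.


translate([90, 90, 0]) cylinder(h = 15, r = 90);
translate([90, 90, 15]) cylinder(h = 207, r = 60);
translate([90, 90, 222]) cylinder(h = 15, r = 90);


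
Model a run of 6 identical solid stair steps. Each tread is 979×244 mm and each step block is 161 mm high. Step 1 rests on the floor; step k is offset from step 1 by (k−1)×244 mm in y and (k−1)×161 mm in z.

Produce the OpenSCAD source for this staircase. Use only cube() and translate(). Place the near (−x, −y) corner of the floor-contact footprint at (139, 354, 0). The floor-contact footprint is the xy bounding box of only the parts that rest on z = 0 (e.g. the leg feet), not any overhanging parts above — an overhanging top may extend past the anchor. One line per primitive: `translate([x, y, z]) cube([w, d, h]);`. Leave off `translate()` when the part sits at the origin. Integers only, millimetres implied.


translate([139, 354, 0]) cube([979, 244, 161]);
translate([139, 598, 161]) cube([979, 244, 161]);
translate([139, 842, 322]) cube([979, 244, 161]);
translate([139, 1086, 483]) cube([979, 244, 161]);
translate([139, 1330, 644]) cube([979, 244, 161]);
translate([139, 1574, 805]) cube([979, 244, 161]);


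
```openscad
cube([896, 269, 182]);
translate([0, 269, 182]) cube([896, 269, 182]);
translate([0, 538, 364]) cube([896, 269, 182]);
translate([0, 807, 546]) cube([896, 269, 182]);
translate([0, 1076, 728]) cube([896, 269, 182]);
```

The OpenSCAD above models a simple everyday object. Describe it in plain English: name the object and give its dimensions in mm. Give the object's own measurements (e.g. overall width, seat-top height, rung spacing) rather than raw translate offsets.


A straight staircase of 5 solid steps. Each step is 896 mm wide (x), 269 mm deep (y, the going) and 182 mm tall (the rise). The first step rests on the floor; each subsequent step sits one going further in +y and one rise higher in +z, directly behind and above the previous step with no overlap.


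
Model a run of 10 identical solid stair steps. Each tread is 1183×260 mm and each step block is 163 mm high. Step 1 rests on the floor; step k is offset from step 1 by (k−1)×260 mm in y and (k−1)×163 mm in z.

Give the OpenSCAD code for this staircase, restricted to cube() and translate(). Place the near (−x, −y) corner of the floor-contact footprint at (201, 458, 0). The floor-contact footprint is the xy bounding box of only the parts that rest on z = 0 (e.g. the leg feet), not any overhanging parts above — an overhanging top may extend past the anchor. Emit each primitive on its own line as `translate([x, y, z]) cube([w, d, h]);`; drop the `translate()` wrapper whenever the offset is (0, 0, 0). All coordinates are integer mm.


translate([201, 458, 0]) cube([1183, 260, 163]);
translate([201, 718, 163]) cube([1183, 260, 163]);
translate([201, 978, 326]) cube([1183, 260, 163]);
translate([201, 1238, 489]) cube([1183, 260, 163]);
translate([201, 1498, 652]) cube([1183, 260, 163]);
translate([201, 1758, 815]) cube([1183, 260, 163]);
translate([201, 2018, 978]) cube([1183, 260, 163]);
translate([201, 2278, 1141]) cube([1183, 260, 163]);
translate([201, 2538, 1304]) cube([1183, 260, 163]);
translate([201, 2798, 1467]) cube([1183, 260, 163]);


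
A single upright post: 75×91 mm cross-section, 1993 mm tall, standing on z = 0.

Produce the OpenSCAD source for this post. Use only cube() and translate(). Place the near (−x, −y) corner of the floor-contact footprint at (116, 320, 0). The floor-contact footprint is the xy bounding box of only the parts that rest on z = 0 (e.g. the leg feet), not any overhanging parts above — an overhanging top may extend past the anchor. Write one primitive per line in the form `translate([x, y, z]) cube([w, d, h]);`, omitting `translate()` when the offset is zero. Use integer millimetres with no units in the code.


translate([116, 320, 0]) cube([75, 91, 1993]);


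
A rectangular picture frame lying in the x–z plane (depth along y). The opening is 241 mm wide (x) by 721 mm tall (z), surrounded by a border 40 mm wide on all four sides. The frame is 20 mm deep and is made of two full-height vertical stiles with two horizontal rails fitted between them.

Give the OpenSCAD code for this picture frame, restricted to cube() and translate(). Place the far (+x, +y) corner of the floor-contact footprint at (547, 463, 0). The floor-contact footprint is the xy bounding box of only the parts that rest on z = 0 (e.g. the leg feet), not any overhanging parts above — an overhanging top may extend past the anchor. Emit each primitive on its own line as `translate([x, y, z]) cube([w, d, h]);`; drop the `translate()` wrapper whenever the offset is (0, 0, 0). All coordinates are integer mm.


translate([226, 443, 0]) cube([40, 20, 801]);
translate([507, 443, 0]) cube([40, 20, 801]);
translate([266, 443, 0]) cube([241, 20, 40]);
translate([266, 443, 761]) cube([241, 20, 40]);


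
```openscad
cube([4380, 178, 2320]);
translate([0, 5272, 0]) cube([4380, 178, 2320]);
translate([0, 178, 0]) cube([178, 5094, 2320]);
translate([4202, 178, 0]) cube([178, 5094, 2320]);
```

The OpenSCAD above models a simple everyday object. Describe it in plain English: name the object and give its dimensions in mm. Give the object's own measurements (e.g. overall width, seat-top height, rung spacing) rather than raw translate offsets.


The wall frame of a small rectangular building: four walls, each 2320 mm tall and 178 mm thick, enclosing a footprint 4380 mm (x) by 5450 mm (y) outside-to-outside, with no floor or roof. The front and back walls (the −y and +y sides) span the full width; the two side walls fit between them.


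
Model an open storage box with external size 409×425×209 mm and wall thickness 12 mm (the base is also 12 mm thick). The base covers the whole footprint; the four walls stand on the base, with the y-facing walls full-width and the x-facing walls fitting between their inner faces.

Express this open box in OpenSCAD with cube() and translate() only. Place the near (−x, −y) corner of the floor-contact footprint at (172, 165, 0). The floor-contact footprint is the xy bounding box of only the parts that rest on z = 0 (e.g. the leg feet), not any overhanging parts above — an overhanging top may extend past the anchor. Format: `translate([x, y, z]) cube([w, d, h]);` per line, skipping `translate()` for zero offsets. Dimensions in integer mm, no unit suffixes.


translate([172, 165, 0]) cube([409, 425, 12]);
translate([172, 165, 12]) cube([409, 12, 197]);
translate([172, 578, 12]) cube([409, 12, 197]);
translate([172, 177, 12]) cube([12, 401, 197]);
translate([569, 177, 12]) cube([12, 401, 197]);


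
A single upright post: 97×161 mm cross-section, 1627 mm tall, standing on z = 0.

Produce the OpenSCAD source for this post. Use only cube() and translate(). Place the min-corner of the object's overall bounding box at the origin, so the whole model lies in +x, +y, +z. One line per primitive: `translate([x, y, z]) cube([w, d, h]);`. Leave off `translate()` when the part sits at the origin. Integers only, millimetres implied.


cube([97, 161, 1627]);


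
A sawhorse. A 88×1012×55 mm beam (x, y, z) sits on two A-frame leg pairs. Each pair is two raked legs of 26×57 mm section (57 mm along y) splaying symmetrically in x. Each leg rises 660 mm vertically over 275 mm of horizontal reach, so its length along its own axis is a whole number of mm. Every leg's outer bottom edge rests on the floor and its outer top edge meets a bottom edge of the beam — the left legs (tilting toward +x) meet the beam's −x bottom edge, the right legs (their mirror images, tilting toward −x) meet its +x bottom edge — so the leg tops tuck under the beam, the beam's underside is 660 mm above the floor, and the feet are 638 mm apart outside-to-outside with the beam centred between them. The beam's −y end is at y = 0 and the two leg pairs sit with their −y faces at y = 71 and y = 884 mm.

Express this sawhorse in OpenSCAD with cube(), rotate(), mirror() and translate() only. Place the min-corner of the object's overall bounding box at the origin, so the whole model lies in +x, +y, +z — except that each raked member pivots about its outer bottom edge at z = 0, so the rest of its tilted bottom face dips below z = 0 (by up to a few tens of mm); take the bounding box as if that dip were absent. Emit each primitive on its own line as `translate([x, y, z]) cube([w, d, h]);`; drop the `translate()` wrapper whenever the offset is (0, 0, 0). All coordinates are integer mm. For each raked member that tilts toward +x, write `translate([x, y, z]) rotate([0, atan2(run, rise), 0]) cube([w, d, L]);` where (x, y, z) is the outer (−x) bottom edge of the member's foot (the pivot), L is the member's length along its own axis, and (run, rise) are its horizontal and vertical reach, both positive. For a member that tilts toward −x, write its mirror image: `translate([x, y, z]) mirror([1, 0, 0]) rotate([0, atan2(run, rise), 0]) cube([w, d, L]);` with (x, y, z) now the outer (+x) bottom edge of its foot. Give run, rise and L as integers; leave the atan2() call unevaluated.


translate([275, 0, 660]) cube([88, 1012, 55]);
translate([0, 71, 0]) rotate([0, atan2(275, 660), 0]) cube([26, 57, 715]);
translate([638, 71, 0]) mirror([1, 0, 0]) rotate([0, atan2(275, 660), 0]) cube([26, 57, 715]);
translate([0, 884, 0]) rotate([0, atan2(275, 660), 0]) cube([26, 57, 715]);
translate([638, 884, 0]) mirror([1, 0, 0]) rotate([0, atan2(275, 660), 0]) cube([26, 57, 715]);


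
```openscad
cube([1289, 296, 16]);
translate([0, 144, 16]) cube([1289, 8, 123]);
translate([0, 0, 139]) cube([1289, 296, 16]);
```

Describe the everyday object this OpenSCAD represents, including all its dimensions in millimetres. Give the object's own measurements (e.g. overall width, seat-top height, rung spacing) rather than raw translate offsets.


An I-beam lying along x, 1289 mm long. Overall section height 155 mm. Two flanges 296 mm wide (y) and 16 mm thick, one on the floor and one at the top; a web 8 mm thick runs between them, centred on the flange width.


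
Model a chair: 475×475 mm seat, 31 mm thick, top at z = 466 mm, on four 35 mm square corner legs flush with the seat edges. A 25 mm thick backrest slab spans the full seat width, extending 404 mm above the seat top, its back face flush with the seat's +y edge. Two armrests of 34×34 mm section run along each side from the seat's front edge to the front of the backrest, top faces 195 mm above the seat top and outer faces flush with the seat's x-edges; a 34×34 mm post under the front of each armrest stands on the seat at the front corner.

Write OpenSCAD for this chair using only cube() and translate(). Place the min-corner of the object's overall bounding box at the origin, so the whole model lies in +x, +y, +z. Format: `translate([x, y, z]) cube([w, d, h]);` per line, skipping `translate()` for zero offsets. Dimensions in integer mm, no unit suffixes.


translate([0, 0, 435]) cube([475, 475, 31]);
cube([35, 35, 435]);
translate([440, 0, 0]) cube([35, 35, 435]);
translate([0, 440, 0]) cube([35, 35, 435]);
translate([440, 440, 0]) cube([35, 35, 435]);
translate([0, 450, 466]) cube([475, 25, 404]);
translate([0, 0, 627]) cube([34, 450, 34]);
translate([441, 0, 627]) cube([34, 450, 34]);
translate([0, 0, 466]) cube([34, 34, 161]);
translate([441, 0, 466]) cube([34, 34, 161]);


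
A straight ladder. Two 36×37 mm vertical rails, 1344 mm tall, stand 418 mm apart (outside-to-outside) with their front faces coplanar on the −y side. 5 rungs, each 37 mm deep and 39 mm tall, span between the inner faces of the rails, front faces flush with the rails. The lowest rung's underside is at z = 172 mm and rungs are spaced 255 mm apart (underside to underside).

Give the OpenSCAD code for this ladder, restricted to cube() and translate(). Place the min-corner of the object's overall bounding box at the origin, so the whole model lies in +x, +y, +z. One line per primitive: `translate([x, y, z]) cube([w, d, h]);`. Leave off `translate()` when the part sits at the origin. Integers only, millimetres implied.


cube([36, 37, 1344]);
translate([382, 0, 0]) cube([36, 37, 1344]);
translate([36, 0, 172]) cube([346, 37, 39]);
translate([36, 0, 427]) cube([346, 37, 39]);
translate([36, 0, 682]) cube([346, 37, 39]);
translate([36, 0, 937]) cube([346, 37, 39]);
translate([36, 0, 1192]) cube([346, 37, 39]);


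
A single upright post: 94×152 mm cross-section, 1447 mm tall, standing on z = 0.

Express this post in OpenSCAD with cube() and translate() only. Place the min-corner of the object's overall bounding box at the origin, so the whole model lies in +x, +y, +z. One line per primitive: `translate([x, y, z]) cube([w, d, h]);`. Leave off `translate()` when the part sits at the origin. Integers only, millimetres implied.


cube([94, 152, 1447]);


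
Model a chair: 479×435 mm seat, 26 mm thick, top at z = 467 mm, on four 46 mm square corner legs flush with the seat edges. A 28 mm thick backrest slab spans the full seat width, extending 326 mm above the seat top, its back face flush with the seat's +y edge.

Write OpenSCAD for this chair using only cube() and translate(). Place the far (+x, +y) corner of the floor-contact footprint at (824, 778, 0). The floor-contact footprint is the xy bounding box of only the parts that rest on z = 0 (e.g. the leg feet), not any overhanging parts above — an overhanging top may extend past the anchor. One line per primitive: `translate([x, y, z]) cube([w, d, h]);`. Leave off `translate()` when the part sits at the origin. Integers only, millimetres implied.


translate([345, 343, 441]) cube([479, 435, 26]);
translate([345, 343, 0]) cube([46, 46, 441]);
translate([778, 343, 0]) cube([46, 46, 441]);
translate([345, 732, 0]) cube([46, 46, 441]);
translate([778, 732, 0]) cube([46, 46, 441]);
translate([345, 750, 467]) cube([479, 28, 326]);


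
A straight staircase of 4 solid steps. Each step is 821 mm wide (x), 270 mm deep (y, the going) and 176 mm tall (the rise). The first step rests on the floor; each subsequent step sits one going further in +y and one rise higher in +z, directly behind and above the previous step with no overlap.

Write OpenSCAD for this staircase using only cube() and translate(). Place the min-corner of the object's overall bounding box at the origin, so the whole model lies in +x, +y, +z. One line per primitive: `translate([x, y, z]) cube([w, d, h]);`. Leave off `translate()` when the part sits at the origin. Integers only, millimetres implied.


cube([821, 270, 176]);
translate([0, 270, 176]) cube([821, 270, 176]);
translate([0, 540, 352]) cube([821, 270, 176]);
translate([0, 810, 528]) cube([821, 270, 176]);


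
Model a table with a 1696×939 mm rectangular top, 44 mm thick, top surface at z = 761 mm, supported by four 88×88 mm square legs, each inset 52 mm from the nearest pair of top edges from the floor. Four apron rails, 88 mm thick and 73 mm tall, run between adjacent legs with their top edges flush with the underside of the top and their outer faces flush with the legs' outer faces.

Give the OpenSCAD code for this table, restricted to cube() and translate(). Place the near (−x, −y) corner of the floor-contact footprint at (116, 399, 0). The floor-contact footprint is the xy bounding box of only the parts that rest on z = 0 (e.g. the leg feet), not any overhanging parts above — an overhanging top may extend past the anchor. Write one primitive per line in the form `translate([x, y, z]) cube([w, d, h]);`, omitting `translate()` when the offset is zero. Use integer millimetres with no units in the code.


// leg_h = 761 - 44 = 717
// apron z = 717 - 73 = 644
translate([64, 347, 717]) cube([1696, 939, 44]);
translate([116, 399, 0]) cube([88, 88, 717]);
translate([1620, 399, 0]) cube([88, 88, 717]);
translate([116, 1146, 0]) cube([88, 88, 717]);
translate([1620, 1146, 0]) cube([88, 88, 717]);
translate([204, 399, 644]) cube([1416, 88, 73]);
translate([204, 1146, 644]) cube([1416, 88, 73]);
translate([116, 487, 644]) cube([88, 659, 73]);
translate([1620, 487, 644]) cube([88, 659, 73]);


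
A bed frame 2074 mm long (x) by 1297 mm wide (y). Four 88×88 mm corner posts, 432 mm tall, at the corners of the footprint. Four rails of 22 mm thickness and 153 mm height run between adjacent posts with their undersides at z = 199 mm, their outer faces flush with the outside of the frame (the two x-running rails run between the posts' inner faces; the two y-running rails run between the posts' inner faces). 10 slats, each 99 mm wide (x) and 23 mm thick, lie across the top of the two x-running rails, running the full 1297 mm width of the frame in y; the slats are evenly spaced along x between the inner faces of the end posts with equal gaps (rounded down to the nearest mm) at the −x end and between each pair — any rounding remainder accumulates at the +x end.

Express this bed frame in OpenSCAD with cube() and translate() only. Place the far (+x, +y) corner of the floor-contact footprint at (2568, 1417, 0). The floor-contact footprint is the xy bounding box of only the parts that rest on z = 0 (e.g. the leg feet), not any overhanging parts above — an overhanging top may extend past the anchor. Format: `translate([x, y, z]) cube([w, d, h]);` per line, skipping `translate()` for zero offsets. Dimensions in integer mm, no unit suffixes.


// slat z = rail_z + rail_h = 199 + 153 = 352
// slat gap = ⌊(1898 − 10·99) / 11⌋ = 82
translate([494, 120, 0]) cube([88, 88, 432]);
translate([494, 1329, 0]) cube([88, 88, 432]);
translate([2480, 120, 0]) cube([88, 88, 432]);
translate([2480, 1329, 0]) cube([88, 88, 432]);
translate([582, 120, 199]) cube([1898, 22, 153]);
translate([582, 1395, 199]) cube([1898, 22, 153]);
translate([494, 208, 199]) cube([22, 1121, 153]);
translate([2546, 208, 199]) cube([22, 1121, 153]);
translate([664, 120, 352]) cube([99, 1297, 23]);
translate([845, 120, 352]) cube([99, 1297, 23]);
translate([1026, 120, 352]) cube([99, 1297, 23]);
translate([1207, 120, 352]) cube([99, 1297, 23]);
translate([1388, 120, 352]) cube([99, 1297, 23]);
translate([1569, 120, 352]) cube([99, 1297, 23]);
translate([1750, 120, 352]) cube([99, 1297, 23]);
translate([1931, 120, 352]) cube([99, 1297, 23]);
translate([2112, 120, 352]) cube([99, 1297, 23]);
translate([2293, 120, 352]) cube([99, 1297, 23]);


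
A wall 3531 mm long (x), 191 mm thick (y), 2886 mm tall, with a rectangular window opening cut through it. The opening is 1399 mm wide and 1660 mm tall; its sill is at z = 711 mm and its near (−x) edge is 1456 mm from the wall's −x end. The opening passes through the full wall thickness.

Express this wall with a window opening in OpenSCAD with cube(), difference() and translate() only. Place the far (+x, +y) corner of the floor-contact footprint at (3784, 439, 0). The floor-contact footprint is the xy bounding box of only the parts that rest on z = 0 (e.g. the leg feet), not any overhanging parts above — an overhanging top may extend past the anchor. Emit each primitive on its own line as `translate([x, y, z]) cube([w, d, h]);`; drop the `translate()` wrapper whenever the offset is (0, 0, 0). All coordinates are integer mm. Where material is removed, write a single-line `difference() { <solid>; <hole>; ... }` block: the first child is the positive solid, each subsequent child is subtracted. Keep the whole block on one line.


difference() { translate([253, 248, 0]) cube([3531, 191, 2886]); translate([1709, 248, 711]) cube([1399, 191, 1660]); }


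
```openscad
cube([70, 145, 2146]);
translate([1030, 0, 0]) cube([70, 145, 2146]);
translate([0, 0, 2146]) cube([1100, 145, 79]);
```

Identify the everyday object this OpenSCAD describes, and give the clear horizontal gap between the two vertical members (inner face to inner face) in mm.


A door frame. The clear opening width is 960 mm.

Two 2146 mm tall posts with a header on top — a door frame. The left jamb is 70 mm wide at x = 0; the right jamb starts at x = 1030. The clear opening is 1030 − 70 = 960 mm.


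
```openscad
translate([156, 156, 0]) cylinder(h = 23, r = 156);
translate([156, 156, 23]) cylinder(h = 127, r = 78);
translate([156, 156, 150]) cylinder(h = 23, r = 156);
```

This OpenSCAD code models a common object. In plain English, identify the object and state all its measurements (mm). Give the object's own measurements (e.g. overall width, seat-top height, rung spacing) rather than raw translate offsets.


A spool: two coaxial disc flanges of radius 156 mm and thickness 23 mm, joined by a core cylinder of radius 78 mm and height 127 mm. The lower flange rests on z = 0 and the three cylinders share a vertical axis.


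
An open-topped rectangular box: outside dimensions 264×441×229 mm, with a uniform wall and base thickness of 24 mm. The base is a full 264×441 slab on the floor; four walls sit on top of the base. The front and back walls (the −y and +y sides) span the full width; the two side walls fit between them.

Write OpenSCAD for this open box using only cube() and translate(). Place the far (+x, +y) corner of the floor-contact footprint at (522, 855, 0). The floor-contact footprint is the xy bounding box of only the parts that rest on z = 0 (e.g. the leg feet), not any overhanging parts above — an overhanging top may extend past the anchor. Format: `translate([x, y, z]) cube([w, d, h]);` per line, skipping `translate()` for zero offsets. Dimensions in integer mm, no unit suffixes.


translate([258, 414, 0]) cube([264, 441, 24]);
translate([258, 414, 24]) cube([264, 24, 205]);
translate([258, 831, 24]) cube([264, 24, 205]);
translate([258, 438, 24]) cube([24, 393, 205]);
translate([498, 438, 24]) cube([24, 393, 205]);


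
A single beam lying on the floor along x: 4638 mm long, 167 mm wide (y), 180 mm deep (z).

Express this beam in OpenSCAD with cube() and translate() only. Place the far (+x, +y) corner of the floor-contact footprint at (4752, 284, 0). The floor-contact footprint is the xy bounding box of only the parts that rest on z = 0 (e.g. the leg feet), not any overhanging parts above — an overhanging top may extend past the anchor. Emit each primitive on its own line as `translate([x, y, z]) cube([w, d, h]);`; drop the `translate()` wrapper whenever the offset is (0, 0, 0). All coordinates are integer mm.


translate([114, 117, 0]) cube([4638, 167, 180]);


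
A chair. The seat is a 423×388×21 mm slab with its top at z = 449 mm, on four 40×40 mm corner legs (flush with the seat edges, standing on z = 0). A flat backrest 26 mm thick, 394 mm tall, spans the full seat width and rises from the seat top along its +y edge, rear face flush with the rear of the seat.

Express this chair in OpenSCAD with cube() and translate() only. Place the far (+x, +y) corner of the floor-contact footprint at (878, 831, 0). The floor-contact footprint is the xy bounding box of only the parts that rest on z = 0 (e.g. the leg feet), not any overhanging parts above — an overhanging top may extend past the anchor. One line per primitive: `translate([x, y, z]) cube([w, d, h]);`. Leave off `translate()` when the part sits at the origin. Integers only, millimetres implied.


translate([455, 443, 428]) cube([423, 388, 21]);
translate([455, 443, 0]) cube([40, 40, 428]);
translate([838, 443, 0]) cube([40, 40, 428]);
translate([455, 791, 0]) cube([40, 40, 428]);
translate([838, 791, 0]) cube([40, 40, 428]);
translate([455, 805, 449]) cube([423, 26, 394]);


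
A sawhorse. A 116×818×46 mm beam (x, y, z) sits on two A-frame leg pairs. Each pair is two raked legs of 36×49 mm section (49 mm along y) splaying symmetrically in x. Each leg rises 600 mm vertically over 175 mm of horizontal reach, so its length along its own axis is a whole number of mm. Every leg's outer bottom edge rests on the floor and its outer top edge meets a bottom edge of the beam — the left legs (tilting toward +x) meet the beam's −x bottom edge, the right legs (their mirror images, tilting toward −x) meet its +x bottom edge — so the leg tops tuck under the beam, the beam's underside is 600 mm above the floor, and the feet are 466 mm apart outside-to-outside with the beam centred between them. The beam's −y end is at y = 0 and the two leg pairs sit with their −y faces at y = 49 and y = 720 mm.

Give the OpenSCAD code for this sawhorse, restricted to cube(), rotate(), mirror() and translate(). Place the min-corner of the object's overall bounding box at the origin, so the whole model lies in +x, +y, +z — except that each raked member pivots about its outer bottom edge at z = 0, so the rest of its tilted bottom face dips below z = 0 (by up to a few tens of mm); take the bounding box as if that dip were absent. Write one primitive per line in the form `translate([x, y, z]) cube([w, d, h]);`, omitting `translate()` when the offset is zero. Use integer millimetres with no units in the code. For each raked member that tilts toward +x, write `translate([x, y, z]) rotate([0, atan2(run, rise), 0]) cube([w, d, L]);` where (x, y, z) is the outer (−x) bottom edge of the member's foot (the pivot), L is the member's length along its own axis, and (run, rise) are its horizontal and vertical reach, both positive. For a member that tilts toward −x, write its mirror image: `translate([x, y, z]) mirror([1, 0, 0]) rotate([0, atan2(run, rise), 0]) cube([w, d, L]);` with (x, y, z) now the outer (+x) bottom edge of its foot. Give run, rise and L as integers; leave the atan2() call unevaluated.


translate([175, 0, 600]) cube([116, 818, 46]);
translate([0, 49, 0]) rotate([0, atan2(175, 600), 0]) cube([36, 49, 625]);
translate([466, 49, 0]) mirror([1, 0, 0]) rotate([0, atan2(175, 600), 0]) cube([36, 49, 625]);
translate([0, 720, 0]) rotate([0, atan2(175, 600), 0]) cube([36, 49, 625]);
translate([466, 720, 0]) mirror([1, 0, 0]) rotate([0, atan2(175, 600), 0]) cube([36, 49, 625]);


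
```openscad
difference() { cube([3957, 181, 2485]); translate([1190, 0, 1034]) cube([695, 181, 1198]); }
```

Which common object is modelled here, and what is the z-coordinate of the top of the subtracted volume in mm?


A wall with a window opening. The window head height is 2232 mm.

A wall with a rectangular opening subtracted — a window. Sill at z = 1034, opening 1198 mm tall, so the head is at 1034 + 1198 = 2232 mm.


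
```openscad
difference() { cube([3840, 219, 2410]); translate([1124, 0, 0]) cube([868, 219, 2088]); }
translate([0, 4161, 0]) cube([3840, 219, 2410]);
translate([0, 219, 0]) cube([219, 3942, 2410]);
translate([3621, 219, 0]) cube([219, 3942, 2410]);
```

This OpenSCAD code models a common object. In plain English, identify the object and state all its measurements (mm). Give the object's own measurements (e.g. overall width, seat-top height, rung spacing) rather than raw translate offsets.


A single room: four walls, each 2410 mm tall and 219 mm thick, enclosing an outside footprint 3840×4380 mm (x × y), no floor or roof. The front and back walls (−y and +y sides) run the full x-width; the side walls fit between their inner faces. A door opening 868 mm wide and 2088 mm tall is cut through the front wall from the floor up, its −x edge 1124 mm from the wall's −x end.


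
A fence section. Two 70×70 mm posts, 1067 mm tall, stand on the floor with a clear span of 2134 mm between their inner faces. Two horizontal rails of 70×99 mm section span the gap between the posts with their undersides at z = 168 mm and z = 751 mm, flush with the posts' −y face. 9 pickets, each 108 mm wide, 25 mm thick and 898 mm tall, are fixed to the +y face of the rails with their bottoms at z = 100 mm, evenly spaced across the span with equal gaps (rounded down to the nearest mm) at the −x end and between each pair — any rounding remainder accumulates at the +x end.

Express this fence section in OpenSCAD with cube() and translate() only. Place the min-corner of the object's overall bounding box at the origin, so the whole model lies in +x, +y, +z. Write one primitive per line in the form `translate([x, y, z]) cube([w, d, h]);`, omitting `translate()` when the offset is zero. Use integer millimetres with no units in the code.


cube([70, 70, 1067]);
translate([2204, 0, 0]) cube([70, 70, 1067]);
translate([70, 0, 168]) cube([2134, 70, 99]);
translate([70, 0, 751]) cube([2134, 70, 99]);
translate([186, 70, 100]) cube([108, 25, 898]);
translate([410, 70, 100]) cube([108, 25, 898]);
translate([634, 70, 100]) cube([108, 25, 898]);
translate([858, 70, 100]) cube([108, 25, 898]);
translate([1082, 70, 100]) cube([108, 25, 898]);
translate([1306, 70, 100]) cube([108, 25, 898]);
translate([1530, 70, 100]) cube([108, 25, 898]);
translate([1754, 70, 100]) cube([108, 25, 898]);
translate([1978, 70, 100]) cube([108, 25, 898]);


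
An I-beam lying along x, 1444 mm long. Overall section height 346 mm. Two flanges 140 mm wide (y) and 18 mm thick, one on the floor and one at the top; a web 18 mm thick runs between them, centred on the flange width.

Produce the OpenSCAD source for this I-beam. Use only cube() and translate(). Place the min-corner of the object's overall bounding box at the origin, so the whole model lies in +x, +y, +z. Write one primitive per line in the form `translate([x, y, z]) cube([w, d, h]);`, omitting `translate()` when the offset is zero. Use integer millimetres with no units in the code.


cube([1444, 140, 18]);
translate([0, 61, 18]) cube([1444, 18, 310]);
translate([0, 0, 328]) cube([1444, 140, 18]);


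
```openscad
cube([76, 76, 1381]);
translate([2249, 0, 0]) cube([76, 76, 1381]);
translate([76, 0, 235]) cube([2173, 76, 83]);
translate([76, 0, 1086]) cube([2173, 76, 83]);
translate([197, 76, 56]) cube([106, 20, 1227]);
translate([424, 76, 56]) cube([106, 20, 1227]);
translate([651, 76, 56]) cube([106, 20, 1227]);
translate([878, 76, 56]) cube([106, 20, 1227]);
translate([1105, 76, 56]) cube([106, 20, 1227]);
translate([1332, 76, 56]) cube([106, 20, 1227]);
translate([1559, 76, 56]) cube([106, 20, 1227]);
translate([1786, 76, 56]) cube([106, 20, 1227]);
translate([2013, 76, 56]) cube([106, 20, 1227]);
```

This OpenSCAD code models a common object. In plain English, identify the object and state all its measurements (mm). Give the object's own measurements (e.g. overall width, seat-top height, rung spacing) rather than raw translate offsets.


A fence section. Two 76×76 mm posts, 1381 mm tall, stand on the floor with a clear span of 2173 mm between their inner faces. Two horizontal rails of 76×83 mm section span the gap between the posts with their undersides at z = 235 mm and z = 1086 mm, flush with the posts' −y face. 9 pickets, each 106 mm wide, 20 mm thick and 1227 mm tall, are fixed to the +y face of the rails with their bottoms at z = 56 mm, spaced across the span with a 121 mm gap after the −x post and between neighbouring pickets, with 130 mm left before the +x post.


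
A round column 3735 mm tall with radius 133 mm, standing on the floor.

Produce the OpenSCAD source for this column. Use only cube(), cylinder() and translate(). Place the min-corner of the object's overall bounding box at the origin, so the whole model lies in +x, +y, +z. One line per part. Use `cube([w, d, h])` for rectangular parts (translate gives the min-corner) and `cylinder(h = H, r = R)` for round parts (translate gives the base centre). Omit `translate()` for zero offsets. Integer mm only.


translate([133, 133, 0]) cylinder(h = 3735, r = 133);


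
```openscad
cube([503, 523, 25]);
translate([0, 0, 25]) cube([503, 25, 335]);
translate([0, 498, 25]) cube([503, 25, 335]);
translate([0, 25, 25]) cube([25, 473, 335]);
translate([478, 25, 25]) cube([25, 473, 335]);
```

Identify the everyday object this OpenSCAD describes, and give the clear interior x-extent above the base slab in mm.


An open box. The internal width is 453 mm.

A 503×523 base slab with four walls standing on it — an open box. The base is 503 mm wide and the walls are 25 mm thick, so the internal width is 503 − 2 × 25 = 453 mm.


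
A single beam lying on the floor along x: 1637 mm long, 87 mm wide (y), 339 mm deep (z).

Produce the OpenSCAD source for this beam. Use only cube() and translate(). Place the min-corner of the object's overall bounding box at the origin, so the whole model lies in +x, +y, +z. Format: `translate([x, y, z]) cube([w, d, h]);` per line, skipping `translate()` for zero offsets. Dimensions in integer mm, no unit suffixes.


cube([1637, 87, 339]);


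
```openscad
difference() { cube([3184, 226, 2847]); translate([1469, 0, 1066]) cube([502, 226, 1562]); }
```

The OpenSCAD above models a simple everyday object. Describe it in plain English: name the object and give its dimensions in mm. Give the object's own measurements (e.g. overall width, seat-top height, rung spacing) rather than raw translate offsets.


A wall 3184 mm long (x), 226 mm thick (y), 2847 mm tall, with a rectangular window opening cut through it. The opening is 502 mm wide and 1562 mm tall; its sill is at z = 1066 mm and its near (−x) edge is 1469 mm from the wall's −x end. The opening passes through the full wall thickness.


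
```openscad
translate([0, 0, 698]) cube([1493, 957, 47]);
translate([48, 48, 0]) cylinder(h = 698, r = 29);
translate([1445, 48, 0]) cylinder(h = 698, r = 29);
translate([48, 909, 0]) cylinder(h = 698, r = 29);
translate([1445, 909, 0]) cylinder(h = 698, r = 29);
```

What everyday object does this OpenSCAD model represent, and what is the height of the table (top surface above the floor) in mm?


A table. The table height is 745 mm.

A 1493×957×47 slab sits at z = 698 on four Ø58 mm round legs — a table. The top surface is at 698 + 47 = 745 mm.


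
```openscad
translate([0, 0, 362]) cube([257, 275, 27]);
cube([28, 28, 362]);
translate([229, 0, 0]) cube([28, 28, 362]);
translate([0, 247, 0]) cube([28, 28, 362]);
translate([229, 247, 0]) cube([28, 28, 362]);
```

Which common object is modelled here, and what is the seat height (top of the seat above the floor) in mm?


A stool. The seat height is 389 mm.

A 257×275×27 slab at z = 362 on four corner posts — a stool. The seat top is 362 + 27 = 389 mm.


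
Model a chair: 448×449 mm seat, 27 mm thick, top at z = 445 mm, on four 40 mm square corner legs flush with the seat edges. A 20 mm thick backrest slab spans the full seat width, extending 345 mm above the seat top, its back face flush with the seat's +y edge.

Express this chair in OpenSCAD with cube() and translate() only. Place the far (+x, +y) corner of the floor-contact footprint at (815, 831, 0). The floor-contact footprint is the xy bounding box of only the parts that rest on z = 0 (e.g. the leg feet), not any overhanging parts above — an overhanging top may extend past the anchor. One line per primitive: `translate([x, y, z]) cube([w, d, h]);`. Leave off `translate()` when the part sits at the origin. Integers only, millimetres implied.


translate([367, 382, 418]) cube([448, 449, 27]);
translate([367, 382, 0]) cube([40, 40, 418]);
translate([775, 382, 0]) cube([40, 40, 418]);
translate([367, 791, 0]) cube([40, 40, 418]);
translate([775, 791, 0]) cube([40, 40, 418]);
translate([367, 811, 445]) cube([448, 20, 345]);


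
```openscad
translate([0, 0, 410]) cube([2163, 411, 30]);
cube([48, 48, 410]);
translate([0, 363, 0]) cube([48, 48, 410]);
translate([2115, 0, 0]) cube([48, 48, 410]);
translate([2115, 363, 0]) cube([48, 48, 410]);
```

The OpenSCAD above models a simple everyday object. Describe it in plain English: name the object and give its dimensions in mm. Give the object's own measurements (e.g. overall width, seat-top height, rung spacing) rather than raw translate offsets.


A bench: a 2163×411 mm seat slab, 30 mm thick, top at z = 440 mm, on four 48×48 mm square legs flush with the seat corners and standing on z = 0.


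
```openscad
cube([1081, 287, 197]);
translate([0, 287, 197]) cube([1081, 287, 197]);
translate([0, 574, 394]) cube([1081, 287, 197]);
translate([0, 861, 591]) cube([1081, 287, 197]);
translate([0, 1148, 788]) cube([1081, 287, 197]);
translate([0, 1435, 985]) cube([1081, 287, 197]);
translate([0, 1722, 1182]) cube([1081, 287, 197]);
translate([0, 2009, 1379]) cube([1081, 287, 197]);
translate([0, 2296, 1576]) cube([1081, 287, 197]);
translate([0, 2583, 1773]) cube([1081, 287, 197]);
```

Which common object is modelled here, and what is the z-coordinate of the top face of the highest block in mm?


A staircase. The total rise is 1970 mm.

10 identical blocks, each offset up and back from the previous — a staircase. Each step is 197 mm tall and there are 10 of them, so the total rise is 10 × 197 = 1970 mm.


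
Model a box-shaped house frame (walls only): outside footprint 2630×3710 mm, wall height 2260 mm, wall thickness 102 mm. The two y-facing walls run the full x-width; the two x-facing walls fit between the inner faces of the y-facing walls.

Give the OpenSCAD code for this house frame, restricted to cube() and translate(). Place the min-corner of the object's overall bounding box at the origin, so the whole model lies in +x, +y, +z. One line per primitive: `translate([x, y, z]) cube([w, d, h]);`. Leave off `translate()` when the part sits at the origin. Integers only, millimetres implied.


cube([2630, 102, 2260]);
translate([0, 3608, 0]) cube([2630, 102, 2260]);
translate([0, 102, 0]) cube([102, 3506, 2260]);
translate([2528, 102, 0]) cube([102, 3506, 2260]);


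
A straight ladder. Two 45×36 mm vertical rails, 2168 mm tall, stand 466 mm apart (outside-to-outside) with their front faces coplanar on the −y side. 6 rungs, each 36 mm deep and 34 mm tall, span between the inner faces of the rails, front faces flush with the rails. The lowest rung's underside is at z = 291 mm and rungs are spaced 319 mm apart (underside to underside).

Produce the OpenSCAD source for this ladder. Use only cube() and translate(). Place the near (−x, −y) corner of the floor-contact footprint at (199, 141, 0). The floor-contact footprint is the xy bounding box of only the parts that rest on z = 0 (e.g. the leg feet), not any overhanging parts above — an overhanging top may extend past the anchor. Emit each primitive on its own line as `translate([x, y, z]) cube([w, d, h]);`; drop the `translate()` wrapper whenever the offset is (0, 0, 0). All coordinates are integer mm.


// rung span = 466 - 2*45 = 376
// rung[k] z = 291 + k*319
translate([199, 141, 0]) cube([45, 36, 2168]);
translate([620, 141, 0]) cube([45, 36, 2168]);
translate([244, 141, 291]) cube([376, 36, 34]);
translate([244, 141, 610]) cube([376, 36, 34]);
translate([244, 141, 929]) cube([376, 36, 34]);
translate([244, 141, 1248]) cube([376, 36, 34]);
translate([244, 141, 1567]) cube([376, 36, 34]);
translate([244, 141, 1886]) cube([376, 36, 34]);


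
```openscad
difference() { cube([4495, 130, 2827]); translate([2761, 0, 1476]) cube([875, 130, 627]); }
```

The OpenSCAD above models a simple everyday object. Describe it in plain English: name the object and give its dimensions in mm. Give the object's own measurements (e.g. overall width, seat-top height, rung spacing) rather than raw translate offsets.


A wall 4495 mm long (x), 130 mm thick (y), 2827 mm tall, with a rectangular window opening cut through it. The opening is 875 mm wide and 627 mm tall; its sill is at z = 1476 mm and its near (−x) edge is 2761 mm from the wall's −x end. The opening passes through the full wall thickness.


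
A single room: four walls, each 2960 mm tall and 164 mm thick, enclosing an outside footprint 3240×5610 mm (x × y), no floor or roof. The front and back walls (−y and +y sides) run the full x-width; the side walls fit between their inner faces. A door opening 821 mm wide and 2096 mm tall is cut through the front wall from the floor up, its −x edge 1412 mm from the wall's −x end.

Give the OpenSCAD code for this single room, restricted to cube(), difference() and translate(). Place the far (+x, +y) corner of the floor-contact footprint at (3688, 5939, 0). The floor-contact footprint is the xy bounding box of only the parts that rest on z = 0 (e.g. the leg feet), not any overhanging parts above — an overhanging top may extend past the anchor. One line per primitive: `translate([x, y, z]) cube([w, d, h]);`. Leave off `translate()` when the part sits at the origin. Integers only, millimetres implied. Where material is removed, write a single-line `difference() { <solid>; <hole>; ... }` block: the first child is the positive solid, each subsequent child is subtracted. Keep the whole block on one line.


difference() { translate([448, 329, 0]) cube([3240, 164, 2960]); translate([1860, 329, 0]) cube([821, 164, 2096]); }
translate([448, 5775, 0]) cube([3240, 164, 2960]);
translate([448, 493, 0]) cube([164, 5282, 2960]);
translate([3524, 493, 0]) cube([164, 5282, 2960]);
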